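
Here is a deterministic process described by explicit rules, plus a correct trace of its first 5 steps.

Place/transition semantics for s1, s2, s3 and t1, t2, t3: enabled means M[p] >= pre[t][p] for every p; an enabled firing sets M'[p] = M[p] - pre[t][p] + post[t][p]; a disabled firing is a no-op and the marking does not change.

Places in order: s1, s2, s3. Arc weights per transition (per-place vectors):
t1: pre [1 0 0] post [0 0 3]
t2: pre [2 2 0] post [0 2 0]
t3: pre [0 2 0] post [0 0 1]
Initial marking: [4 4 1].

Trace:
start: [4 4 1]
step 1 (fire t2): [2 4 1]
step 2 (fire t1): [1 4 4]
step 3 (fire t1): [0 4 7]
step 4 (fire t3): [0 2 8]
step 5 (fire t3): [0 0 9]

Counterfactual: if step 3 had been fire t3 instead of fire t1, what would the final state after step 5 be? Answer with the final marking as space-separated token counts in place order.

1 0 6

(re-executing from step 3 with the substitution; state before step 3: [1 4 4])
step 3 (fire t3): [1 2 5]
step 4 (fire t3): [1 0 6]
step 5 (fire t3): [1 0 6]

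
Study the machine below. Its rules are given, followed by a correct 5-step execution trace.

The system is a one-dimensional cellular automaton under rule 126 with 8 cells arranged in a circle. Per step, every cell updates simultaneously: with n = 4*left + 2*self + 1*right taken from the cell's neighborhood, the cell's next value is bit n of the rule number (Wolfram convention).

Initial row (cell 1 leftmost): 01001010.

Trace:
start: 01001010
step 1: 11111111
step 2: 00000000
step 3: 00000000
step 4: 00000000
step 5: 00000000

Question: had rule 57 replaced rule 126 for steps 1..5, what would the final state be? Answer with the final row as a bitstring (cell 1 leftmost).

(re-executing steps 1..5 under rule 57; state before step 1: 01001010)
step 1: 00100101
step 2: 10010010
step 3: 01001001
step 4: 10100100
step 5: 01010010

01010010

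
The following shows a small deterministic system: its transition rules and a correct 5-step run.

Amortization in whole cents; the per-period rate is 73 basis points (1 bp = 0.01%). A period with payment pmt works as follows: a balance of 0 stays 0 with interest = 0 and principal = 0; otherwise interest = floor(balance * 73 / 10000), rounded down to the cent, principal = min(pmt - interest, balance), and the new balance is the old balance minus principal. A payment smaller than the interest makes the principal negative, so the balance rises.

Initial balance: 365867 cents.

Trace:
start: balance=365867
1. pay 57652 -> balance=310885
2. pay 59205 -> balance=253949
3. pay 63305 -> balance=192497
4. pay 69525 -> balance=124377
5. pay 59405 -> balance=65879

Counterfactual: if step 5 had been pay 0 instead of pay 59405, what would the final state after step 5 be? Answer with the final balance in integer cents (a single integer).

(re-executing from step 5 with the substitution; state before step 5: balance=124377)
5. pay 0 -> balance=125284

125284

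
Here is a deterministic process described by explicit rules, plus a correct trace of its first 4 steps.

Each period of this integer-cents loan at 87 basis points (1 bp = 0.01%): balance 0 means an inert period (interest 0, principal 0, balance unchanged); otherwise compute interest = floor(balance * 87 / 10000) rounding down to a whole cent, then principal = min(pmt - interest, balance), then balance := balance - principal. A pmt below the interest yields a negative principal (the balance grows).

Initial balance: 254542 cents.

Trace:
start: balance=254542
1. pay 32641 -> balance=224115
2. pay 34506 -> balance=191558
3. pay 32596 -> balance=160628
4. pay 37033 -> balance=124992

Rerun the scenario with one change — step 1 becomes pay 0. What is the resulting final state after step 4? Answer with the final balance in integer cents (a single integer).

158493

(re-executing from step 1 with the substitution; state before step 1: balance=254542)
1. pay 0 -> balance=256756
2. pay 34506 -> balance=224483
3. pay 32596 -> balance=193840
4. pay 37033 -> balance=158493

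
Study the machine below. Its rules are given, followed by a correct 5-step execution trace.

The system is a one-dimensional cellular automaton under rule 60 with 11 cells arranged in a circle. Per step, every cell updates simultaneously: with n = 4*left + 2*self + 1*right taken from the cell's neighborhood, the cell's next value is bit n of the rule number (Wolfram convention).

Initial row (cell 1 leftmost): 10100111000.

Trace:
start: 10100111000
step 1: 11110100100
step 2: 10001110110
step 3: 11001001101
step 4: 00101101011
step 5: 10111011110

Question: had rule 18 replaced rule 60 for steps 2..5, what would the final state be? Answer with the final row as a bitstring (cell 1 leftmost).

(re-executing steps 2..5 under rule 18; state before step 2: 11110100100)
step 2: 00000011011
step 3: 10000100000
step 4: 01001010001
step 5: 00110001010

00110001010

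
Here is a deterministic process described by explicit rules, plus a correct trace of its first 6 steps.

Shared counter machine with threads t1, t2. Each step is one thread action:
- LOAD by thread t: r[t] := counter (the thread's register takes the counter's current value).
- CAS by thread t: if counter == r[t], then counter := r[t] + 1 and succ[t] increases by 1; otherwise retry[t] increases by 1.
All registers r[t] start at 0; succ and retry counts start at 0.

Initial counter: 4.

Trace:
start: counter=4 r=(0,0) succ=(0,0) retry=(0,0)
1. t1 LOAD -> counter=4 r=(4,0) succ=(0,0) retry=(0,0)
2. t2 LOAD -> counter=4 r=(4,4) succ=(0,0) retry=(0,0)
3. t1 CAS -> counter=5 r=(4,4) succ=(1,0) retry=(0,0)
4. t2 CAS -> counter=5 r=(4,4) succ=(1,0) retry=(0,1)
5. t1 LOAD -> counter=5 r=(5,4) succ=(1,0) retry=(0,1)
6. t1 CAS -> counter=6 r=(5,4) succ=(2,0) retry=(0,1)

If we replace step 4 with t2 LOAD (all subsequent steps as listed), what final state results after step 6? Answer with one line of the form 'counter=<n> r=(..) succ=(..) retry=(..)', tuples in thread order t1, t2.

(re-executing from step 4 with the substitution; state before step 4: counter=5 r=(4,4) succ=(1,0) retry=(0,0))
4. t2 LOAD -> counter=5 r=(4,5) succ=(1,0) retry=(0,0)
5. t1 LOAD -> counter=5 r=(5,5) succ=(1,0) retry=(0,0)
6. t1 CAS -> counter=6 r=(5,5) succ=(2,0) retry=(0,0)

counter=6 r=(5,5) succ=(2,0) retry=(0,0)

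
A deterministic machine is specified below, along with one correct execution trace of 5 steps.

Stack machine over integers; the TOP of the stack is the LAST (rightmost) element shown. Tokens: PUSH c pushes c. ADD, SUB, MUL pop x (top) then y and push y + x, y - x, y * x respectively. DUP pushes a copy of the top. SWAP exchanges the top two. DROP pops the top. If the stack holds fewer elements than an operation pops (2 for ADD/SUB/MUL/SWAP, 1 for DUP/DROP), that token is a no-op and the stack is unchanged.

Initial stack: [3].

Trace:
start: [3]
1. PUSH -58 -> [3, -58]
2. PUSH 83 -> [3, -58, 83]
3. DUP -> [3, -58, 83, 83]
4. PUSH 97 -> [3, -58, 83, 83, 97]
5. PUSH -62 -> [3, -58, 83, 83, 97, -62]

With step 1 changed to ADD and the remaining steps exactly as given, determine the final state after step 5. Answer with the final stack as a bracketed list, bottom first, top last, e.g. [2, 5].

(re-executing from step 1 with the substitution; state before step 1: [3])
1. ADD -> [3]
2. PUSH 83 -> [3, 83]
3. DUP -> [3, 83, 83]
4. PUSH 97 -> [3, 83, 83, 97]
5. PUSH -62 -> [3, 83, 83, 97, -62]

[3, 83, 83, 97, -62]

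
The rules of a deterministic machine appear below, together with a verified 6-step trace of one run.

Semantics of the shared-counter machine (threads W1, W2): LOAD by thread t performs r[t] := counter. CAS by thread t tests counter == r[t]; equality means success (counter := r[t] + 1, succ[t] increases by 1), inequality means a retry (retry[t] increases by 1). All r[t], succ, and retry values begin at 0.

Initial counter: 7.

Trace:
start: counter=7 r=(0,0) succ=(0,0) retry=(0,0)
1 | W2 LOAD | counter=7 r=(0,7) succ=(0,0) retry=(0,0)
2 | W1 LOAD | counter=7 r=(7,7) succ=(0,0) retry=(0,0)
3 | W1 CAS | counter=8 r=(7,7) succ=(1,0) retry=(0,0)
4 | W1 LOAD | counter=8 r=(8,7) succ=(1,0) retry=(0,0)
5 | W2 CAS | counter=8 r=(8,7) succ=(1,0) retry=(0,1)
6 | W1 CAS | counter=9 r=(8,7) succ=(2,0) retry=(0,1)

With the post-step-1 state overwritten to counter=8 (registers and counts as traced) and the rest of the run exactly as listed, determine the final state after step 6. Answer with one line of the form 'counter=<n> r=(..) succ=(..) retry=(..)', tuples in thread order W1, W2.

state after step 1 := counter=8 r=(0,7) succ=(0,0) retry=(0,0)
2 | W1 LOAD | counter=8 r=(8,7) succ=(0,0) retry=(0,0)
3 | W1 CAS | counter=9 r=(8,7) succ=(1,0) retry=(0,0)
4 | W1 LOAD | counter=9 r=(9,7) succ=(1,0) retry=(0,0)
5 | W2 CAS | counter=9 r=(9,7) succ=(1,0) retry=(0,1)
6 | W1 CAS | counter=10 r=(9,7) succ=(2,0) retry=(0,1)

counter=10 r=(9,7) succ=(2,0) retry=(0,1)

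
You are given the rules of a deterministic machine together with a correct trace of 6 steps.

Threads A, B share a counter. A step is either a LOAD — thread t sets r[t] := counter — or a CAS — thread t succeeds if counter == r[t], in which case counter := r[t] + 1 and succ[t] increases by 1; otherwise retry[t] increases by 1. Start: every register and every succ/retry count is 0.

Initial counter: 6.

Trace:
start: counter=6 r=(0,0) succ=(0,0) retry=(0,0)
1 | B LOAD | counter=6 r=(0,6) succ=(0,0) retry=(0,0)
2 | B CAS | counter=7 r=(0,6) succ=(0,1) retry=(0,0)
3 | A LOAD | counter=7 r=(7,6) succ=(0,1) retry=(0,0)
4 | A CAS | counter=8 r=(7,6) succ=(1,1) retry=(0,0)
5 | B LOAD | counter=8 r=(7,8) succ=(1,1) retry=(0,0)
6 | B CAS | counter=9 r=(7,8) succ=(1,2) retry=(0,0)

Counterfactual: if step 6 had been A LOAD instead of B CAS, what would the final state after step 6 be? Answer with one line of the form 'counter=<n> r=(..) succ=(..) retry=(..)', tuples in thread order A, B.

(re-executing from step 6 with the substitution; state before step 6: counter=8 r=(7,8) succ=(1,1) retry=(0,0))
6 | A LOAD | counter=8 r=(8,8) succ=(1,1) retry=(0,0)

counter=8 r=(8,8) succ=(1,1) retry=(0,0)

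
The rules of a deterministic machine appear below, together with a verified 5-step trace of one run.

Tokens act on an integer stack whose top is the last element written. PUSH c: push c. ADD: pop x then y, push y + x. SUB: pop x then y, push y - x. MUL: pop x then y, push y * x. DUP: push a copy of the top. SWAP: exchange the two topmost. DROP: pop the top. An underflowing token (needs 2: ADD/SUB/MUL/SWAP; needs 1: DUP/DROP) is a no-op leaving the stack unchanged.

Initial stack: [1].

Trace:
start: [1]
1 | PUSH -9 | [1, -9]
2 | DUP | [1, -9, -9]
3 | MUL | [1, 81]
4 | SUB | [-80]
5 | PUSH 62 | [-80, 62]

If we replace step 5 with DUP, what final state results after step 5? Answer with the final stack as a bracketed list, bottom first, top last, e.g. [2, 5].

[-80, -80]

(re-executing from step 5 with the substitution; state before step 5: [-80])
5 | DUP | [-80, -80]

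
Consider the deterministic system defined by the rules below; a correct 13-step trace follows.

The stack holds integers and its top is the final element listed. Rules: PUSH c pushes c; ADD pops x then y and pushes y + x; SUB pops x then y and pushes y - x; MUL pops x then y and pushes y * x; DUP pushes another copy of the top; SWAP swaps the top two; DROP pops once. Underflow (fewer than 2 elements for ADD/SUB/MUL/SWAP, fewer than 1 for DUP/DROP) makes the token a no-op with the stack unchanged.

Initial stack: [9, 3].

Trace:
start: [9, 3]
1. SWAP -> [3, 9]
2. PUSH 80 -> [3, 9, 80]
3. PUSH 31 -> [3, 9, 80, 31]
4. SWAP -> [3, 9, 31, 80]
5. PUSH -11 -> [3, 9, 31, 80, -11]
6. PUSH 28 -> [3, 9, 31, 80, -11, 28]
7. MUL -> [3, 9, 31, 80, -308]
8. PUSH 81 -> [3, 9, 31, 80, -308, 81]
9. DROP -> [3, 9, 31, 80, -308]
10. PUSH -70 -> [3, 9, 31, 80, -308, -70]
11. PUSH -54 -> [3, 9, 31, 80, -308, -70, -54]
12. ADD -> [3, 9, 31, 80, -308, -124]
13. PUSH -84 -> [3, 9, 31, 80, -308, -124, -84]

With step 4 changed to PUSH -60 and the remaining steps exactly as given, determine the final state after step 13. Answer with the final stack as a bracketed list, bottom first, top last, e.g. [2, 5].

[3, 9, 80, 31, -60, -308, -124, -84]

(re-executing from step 4 with the substitution; state before step 4: [3, 9, 80, 31])
4. PUSH -60 -> [3, 9, 80, 31, -60]
5. PUSH -11 -> [3, 9, 80, 31, -60, -11]
6. PUSH 28 -> [3, 9, 80, 31, -60, -11, 28]
7. MUL -> [3, 9, 80, 31, -60, -308]
8. PUSH 81 -> [3, 9, 80, 31, -60, -308, 81]
9. DROP -> [3, 9, 80, 31, -60, -308]
10. PUSH -70 -> [3, 9, 80, 31, -60, -308, -70]
11. PUSH -54 -> [3, 9, 80, 31, -60, -308, -70, -54]
12. ADD -> [3, 9, 80, 31, -60, -308, -124]
13. PUSH -84 -> [3, 9, 80, 31, -60, -308, -124, -84]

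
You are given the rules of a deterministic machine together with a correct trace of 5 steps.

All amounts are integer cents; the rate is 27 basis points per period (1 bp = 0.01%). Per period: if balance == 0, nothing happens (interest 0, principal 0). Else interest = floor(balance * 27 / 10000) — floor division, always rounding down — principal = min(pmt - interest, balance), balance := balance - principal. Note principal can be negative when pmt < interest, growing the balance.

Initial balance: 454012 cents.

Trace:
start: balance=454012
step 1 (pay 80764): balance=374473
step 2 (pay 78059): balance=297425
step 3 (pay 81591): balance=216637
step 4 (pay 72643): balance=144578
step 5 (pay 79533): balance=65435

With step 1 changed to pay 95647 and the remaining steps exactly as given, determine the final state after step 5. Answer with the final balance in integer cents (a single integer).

(re-executing from step 1 with the substitution; state before step 1: balance=454012)
step 1 (pay 95647): balance=359590
step 2 (pay 78059): balance=282501
step 3 (pay 81591): balance=201672
step 4 (pay 72643): balance=129573
step 5 (pay 79533): balance=50389

50389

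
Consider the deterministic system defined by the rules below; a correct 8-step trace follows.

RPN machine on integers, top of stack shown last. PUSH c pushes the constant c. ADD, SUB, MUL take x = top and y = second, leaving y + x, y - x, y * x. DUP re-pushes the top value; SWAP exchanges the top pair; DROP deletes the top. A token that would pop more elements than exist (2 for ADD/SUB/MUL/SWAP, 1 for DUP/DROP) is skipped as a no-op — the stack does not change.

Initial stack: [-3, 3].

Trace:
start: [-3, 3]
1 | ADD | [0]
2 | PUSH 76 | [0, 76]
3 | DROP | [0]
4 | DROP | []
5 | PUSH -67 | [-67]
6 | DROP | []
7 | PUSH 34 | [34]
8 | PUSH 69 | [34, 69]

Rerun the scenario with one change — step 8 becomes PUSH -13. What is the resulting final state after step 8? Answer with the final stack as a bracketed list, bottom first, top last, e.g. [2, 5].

(re-executing from step 8 with the substitution; state before step 8: [34])
8 | PUSH -13 | [34, -13]

[34, -13]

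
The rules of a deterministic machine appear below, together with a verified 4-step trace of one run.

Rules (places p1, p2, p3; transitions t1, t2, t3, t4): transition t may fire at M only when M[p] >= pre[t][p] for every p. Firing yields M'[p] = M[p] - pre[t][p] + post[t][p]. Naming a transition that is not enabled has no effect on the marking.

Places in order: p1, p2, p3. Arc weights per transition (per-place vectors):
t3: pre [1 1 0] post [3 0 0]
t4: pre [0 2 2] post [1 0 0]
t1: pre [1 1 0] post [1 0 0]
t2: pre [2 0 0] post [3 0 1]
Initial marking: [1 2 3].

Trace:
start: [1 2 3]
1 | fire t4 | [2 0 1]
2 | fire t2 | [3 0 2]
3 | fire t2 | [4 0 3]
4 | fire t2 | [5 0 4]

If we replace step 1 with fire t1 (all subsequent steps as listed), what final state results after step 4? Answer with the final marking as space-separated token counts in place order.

1 1 3

(re-executing from step 1 with the substitution; state before step 1: [1 2 3])
1 | fire t1 | [1 1 3]
2 | fire t2 | [1 1 3]
3 | fire t2 | [1 1 3]
4 | fire t2 | [1 1 3]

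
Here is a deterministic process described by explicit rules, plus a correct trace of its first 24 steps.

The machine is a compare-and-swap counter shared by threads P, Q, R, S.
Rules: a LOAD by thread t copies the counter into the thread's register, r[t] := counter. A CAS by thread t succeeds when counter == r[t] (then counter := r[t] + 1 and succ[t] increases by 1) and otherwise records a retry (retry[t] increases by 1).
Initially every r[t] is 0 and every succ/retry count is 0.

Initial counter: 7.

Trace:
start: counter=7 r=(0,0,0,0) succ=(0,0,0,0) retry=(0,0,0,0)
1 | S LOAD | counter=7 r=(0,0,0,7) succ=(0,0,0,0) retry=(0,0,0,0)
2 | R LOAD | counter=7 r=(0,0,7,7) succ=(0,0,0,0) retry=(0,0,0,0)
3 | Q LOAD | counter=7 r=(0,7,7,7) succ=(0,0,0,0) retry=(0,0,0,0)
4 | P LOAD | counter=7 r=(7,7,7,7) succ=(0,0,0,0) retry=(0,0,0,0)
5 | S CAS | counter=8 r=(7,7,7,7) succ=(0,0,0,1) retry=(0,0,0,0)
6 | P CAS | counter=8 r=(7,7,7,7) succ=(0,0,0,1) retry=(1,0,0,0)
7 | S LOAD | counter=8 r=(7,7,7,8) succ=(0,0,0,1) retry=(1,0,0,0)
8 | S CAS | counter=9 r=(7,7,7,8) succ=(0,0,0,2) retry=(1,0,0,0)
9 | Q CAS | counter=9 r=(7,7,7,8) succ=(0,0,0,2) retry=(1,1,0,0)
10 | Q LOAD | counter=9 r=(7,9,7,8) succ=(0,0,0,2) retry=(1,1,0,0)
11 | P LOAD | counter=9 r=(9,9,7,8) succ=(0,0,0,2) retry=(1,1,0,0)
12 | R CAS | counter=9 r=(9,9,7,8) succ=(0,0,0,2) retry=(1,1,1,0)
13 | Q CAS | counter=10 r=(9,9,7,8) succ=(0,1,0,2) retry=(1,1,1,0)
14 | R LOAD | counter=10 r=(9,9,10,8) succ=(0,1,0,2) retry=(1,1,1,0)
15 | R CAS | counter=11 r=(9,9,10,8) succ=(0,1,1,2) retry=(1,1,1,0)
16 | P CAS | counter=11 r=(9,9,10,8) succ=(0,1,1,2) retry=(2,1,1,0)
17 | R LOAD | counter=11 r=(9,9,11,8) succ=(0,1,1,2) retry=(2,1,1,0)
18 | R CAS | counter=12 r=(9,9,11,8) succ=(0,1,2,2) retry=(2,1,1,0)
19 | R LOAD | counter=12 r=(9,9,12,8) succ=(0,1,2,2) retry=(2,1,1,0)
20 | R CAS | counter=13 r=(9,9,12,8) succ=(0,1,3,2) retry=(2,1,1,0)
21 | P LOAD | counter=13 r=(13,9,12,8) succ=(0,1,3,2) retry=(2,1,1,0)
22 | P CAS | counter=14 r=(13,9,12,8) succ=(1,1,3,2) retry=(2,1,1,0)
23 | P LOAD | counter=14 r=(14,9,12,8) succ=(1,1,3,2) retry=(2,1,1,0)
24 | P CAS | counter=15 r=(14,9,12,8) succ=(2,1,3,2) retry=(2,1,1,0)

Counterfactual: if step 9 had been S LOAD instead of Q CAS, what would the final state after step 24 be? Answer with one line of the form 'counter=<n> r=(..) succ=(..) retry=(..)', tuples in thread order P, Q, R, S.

counter=15 r=(14,9,12,9) succ=(2,1,3,2) retry=(2,0,1,0)

(re-executing from step 9 with the substitution; state before step 9: counter=9 r=(7,7,7,8) succ=(0,0,0,2) retry=(1,0,0,0))
9 | S LOAD | counter=9 r=(7,7,7,9) succ=(0,0,0,2) retry=(1,0,0,0)
10 | Q LOAD | counter=9 r=(7,9,7,9) succ=(0,0,0,2) retry=(1,0,0,0)
11 | P LOAD | counter=9 r=(9,9,7,9) succ=(0,0,0,2) retry=(1,0,0,0)
12 | R CAS | counter=9 r=(9,9,7,9) succ=(0,0,0,2) retry=(1,0,1,0)
13 | Q CAS | counter=10 r=(9,9,7,9) succ=(0,1,0,2) retry=(1,0,1,0)
14 | R LOAD | counter=10 r=(9,9,10,9) succ=(0,1,0,2) retry=(1,0,1,0)
15 | R CAS | counter=11 r=(9,9,10,9) succ=(0,1,1,2) retry=(1,0,1,0)
16 | P CAS | counter=11 r=(9,9,10,9) succ=(0,1,1,2) retry=(2,0,1,0)
17 | R LOAD | counter=11 r=(9,9,11,9) succ=(0,1,1,2) retry=(2,0,1,0)
18 | R CAS | counter=12 r=(9,9,11,9) succ=(0,1,2,2) retry=(2,0,1,0)
19 | R LOAD | counter=12 r=(9,9,12,9) succ=(0,1,2,2) retry=(2,0,1,0)
20 | R CAS | counter=13 r=(9,9,12,9) succ=(0,1,3,2) retry=(2,0,1,0)
21 | P LOAD | counter=13 r=(13,9,12,9) succ=(0,1,3,2) retry=(2,0,1,0)
22 | P CAS | counter=14 r=(13,9,12,9) succ=(1,1,3,2) retry=(2,0,1,0)
23 | P LOAD | counter=14 r=(14,9,12,9) succ=(1,1,3,2) retry=(2,0,1,0)
24 | P CAS | counter=15 r=(14,9,12,9) succ=(2,1,3,2) retry=(2,0,1,0)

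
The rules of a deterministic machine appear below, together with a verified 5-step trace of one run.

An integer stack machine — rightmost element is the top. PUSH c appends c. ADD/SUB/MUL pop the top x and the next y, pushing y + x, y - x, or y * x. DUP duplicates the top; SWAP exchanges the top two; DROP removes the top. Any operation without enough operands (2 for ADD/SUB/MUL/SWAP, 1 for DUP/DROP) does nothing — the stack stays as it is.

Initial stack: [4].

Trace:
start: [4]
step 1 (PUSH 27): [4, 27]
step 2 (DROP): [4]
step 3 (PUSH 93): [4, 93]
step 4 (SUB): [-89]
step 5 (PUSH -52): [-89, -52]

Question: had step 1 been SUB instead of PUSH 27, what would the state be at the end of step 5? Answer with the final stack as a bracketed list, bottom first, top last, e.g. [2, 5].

[93, -52]

(re-executing from step 1 with the substitution; state before step 1: [4])
step 1 (SUB): [4]
step 2 (DROP): []
step 3 (PUSH 93): [93]
step 4 (SUB): [93]
step 5 (PUSH -52): [93, -52]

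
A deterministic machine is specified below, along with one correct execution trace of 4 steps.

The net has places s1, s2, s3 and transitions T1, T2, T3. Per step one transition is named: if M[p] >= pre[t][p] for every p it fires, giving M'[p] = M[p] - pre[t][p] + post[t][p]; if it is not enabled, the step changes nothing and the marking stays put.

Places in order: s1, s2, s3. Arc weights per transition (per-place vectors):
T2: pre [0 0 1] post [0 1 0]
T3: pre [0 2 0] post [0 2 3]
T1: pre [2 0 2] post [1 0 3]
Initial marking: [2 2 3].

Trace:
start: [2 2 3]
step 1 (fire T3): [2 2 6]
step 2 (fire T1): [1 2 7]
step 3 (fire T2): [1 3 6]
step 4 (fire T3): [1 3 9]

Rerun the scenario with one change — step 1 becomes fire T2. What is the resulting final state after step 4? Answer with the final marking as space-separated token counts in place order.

1 4 5

(re-executing from step 1 with the substitution; state before step 1: [2 2 3])
step 1 (fire T2): [2 3 2]
step 2 (fire T1): [1 3 3]
step 3 (fire T2): [1 4 2]
step 4 (fire T3): [1 4 5]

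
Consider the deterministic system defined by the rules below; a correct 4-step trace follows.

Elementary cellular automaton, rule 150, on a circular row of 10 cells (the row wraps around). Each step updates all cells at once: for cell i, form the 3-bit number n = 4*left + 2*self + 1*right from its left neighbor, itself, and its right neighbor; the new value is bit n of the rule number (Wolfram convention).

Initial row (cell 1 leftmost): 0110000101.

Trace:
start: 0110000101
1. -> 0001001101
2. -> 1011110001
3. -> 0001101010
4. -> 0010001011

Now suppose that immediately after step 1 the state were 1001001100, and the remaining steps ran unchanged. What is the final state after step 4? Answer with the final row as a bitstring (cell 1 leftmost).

state after step 1 := 1001001100
2. -> 1111110011
3. -> 1111101101
4. -> 1111000000

1111000000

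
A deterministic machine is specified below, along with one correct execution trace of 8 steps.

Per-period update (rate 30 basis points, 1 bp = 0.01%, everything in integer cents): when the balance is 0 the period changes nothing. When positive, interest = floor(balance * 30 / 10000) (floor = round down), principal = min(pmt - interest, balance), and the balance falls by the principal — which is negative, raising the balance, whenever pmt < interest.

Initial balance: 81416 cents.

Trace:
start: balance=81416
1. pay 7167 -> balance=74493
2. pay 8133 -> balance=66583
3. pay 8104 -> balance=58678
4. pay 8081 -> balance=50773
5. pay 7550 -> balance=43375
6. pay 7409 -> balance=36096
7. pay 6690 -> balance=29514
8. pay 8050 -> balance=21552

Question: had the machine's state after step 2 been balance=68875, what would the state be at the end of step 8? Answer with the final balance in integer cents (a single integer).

state after step 2 := balance=68875
3. pay 8104 -> balance=60977
4. pay 8081 -> balance=53078
5. pay 7550 -> balance=45687
6. pay 7409 -> balance=38415
7. pay 6690 -> balance=31840
8. pay 8050 -> balance=23885

23885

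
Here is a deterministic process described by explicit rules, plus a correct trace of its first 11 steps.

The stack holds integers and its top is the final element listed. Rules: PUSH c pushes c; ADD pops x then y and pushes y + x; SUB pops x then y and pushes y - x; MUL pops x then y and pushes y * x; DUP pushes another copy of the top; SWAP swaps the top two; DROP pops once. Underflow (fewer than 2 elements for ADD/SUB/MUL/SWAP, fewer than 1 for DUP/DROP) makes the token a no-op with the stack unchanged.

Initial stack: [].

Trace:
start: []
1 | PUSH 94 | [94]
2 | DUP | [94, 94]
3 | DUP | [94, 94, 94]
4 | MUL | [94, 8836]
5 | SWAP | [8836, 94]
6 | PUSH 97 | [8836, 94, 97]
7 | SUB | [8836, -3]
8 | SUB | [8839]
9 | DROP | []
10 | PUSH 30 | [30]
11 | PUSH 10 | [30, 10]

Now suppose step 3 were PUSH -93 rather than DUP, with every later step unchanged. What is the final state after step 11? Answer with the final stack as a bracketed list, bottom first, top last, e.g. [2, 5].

(re-executing from step 3 with the substitution; state before step 3: [94, 94])
3 | PUSH -93 | [94, 94, -93]
4 | MUL | [94, -8742]
5 | SWAP | [-8742, 94]
6 | PUSH 97 | [-8742, 94, 97]
7 | SUB | [-8742, -3]
8 | SUB | [-8739]
9 | DROP | []
10 | PUSH 30 | [30]
11 | PUSH 10 | [30, 10]

[30, 10]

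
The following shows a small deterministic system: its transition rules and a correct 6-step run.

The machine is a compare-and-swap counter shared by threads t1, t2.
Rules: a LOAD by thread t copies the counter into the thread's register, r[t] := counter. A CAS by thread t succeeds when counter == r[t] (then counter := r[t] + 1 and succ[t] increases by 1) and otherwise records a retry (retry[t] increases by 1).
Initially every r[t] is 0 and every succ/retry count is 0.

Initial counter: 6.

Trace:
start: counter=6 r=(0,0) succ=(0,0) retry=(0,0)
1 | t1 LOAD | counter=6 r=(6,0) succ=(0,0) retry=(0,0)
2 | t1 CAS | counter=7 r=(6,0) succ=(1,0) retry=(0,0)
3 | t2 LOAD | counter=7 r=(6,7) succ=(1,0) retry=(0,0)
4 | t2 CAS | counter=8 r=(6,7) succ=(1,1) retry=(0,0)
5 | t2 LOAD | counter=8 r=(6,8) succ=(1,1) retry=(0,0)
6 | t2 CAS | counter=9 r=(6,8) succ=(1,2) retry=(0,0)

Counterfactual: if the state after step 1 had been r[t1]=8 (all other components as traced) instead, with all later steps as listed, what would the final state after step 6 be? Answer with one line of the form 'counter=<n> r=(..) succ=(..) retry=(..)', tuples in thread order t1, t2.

state after step 1 := counter=6 r=(8,0) succ=(0,0) retry=(0,0)
2 | t1 CAS | counter=6 r=(8,0) succ=(0,0) retry=(1,0)
3 | t2 LOAD | counter=6 r=(8,6) succ=(0,0) retry=(1,0)
4 | t2 CAS | counter=7 r=(8,6) succ=(0,1) retry=(1,0)
5 | t2 LOAD | counter=7 r=(8,7) succ=(0,1) retry=(1,0)
6 | t2 CAS | counter=8 r=(8,7) succ=(0,2) retry=(1,0)

counter=8 r=(8,7) succ=(0,2) retry=(1,0)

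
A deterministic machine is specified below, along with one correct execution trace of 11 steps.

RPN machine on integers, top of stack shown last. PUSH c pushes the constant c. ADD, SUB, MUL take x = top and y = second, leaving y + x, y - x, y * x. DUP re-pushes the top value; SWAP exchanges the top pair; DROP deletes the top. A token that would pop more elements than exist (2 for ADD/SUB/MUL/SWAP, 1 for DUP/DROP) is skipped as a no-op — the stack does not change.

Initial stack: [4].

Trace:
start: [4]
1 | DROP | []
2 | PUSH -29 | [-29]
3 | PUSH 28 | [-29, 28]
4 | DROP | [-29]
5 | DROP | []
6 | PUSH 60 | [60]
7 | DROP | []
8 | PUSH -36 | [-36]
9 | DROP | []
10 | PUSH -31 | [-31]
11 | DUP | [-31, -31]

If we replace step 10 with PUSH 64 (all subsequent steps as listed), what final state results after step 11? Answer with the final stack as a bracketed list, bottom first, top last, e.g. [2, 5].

[64, 64]

(re-executing from step 10 with the substitution; state before step 10: [])
10 | PUSH 64 | [64]
11 | DUP | [64, 64]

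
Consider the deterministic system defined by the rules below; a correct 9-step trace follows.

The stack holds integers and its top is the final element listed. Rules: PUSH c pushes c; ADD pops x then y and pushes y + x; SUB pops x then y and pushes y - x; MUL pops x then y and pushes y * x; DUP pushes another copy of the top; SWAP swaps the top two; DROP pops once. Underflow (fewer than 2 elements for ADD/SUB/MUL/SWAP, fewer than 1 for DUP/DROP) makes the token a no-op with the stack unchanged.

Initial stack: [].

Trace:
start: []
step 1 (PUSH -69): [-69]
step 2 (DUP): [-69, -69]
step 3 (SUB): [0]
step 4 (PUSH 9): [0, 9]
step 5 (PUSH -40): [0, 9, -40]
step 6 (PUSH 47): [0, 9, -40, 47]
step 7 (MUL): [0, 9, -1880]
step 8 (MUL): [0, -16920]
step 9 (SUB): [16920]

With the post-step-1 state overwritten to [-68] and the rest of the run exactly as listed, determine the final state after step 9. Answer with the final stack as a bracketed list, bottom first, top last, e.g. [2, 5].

state after step 1 := [-68]
step 2 (DUP): [-68, -68]
step 3 (SUB): [0]
step 4 (PUSH 9): [0, 9]
step 5 (PUSH -40): [0, 9, -40]
step 6 (PUSH 47): [0, 9, -40, 47]
step 7 (MUL): [0, 9, -1880]
step 8 (MUL): [0, -16920]
step 9 (SUB): [16920]

[16920]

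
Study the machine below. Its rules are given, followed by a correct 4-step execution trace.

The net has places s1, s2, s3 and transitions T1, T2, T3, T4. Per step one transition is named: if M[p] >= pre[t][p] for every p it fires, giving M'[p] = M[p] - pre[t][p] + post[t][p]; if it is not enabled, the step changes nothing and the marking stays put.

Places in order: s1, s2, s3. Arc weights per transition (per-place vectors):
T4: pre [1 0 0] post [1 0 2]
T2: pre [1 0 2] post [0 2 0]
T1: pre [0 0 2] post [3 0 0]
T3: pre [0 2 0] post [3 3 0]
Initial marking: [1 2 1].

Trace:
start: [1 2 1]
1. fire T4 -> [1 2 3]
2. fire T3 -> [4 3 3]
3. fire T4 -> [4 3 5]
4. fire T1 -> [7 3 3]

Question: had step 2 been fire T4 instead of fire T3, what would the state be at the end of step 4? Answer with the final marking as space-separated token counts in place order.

(re-executing from step 2 with the substitution; state before step 2: [1 2 3])
2. fire T4 -> [1 2 5]
3. fire T4 -> [1 2 7]
4. fire T1 -> [4 2 5]

4 2 5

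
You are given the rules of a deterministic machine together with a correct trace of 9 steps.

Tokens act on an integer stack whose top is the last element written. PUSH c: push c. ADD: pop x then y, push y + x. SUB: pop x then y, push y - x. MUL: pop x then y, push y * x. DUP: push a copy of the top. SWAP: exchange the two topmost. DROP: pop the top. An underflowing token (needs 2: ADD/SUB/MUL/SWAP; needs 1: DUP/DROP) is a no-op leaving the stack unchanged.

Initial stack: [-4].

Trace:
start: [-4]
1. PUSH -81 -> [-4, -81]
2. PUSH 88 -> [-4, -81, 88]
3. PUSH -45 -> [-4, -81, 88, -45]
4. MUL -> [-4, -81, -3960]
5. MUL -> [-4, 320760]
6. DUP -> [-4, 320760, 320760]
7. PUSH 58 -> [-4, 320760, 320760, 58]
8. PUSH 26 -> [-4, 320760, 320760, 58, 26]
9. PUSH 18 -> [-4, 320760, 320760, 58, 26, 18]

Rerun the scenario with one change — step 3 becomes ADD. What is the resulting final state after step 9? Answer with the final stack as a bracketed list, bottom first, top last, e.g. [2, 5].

(re-executing from step 3 with the substitution; state before step 3: [-4, -81, 88])
3. ADD -> [-4, 7]
4. MUL -> [-28]
5. MUL -> [-28]
6. DUP -> [-28, -28]
7. PUSH 58 -> [-28, -28, 58]
8. PUSH 26 -> [-28, -28, 58, 26]
9. PUSH 18 -> [-28, -28, 58, 26, 18]

[-28, -28, 58, 26, 18]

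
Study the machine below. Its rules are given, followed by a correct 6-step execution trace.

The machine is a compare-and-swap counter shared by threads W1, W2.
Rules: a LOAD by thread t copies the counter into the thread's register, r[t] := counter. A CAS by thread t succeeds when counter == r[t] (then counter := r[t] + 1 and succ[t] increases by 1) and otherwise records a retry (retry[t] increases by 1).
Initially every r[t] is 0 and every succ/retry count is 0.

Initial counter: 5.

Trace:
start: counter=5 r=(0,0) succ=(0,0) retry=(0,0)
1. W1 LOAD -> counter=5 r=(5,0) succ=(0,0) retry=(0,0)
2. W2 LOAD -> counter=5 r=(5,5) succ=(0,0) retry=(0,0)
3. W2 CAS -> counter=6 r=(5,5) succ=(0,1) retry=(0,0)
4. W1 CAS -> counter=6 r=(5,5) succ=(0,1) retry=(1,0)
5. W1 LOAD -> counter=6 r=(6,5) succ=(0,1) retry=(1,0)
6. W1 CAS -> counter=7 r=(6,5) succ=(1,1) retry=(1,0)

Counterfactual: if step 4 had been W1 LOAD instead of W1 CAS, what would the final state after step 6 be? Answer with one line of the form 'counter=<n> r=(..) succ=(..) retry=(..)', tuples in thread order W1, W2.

(re-executing from step 4 with the substitution; state before step 4: counter=6 r=(5,5) succ=(0,1) retry=(0,0))
4. W1 LOAD -> counter=6 r=(6,5) succ=(0,1) retry=(0,0)
5. W1 LOAD -> counter=6 r=(6,5) succ=(0,1) retry=(0,0)
6. W1 CAS -> counter=7 r=(6,5) succ=(1,1) retry=(0,0)

counter=7 r=(6,5) succ=(1,1) retry=(0,0)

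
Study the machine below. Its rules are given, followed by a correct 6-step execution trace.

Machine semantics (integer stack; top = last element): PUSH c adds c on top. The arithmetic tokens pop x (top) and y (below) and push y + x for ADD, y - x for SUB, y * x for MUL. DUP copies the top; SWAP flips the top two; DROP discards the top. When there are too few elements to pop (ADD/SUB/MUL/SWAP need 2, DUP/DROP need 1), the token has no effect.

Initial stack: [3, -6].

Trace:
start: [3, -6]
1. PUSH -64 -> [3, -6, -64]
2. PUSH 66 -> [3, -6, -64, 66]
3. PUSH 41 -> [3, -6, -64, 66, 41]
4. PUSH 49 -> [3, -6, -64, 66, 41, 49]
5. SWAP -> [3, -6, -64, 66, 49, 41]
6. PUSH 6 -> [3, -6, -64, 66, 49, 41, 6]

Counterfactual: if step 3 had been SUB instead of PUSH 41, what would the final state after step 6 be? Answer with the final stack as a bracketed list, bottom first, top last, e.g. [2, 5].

(re-executing from step 3 with the substitution; state before step 3: [3, -6, -64, 66])
3. SUB -> [3, -6, -130]
4. PUSH 49 -> [3, -6, -130, 49]
5. SWAP -> [3, -6, 49, -130]
6. PUSH 6 -> [3, -6, 49, -130, 6]

[3, -6, 49, -130, 6]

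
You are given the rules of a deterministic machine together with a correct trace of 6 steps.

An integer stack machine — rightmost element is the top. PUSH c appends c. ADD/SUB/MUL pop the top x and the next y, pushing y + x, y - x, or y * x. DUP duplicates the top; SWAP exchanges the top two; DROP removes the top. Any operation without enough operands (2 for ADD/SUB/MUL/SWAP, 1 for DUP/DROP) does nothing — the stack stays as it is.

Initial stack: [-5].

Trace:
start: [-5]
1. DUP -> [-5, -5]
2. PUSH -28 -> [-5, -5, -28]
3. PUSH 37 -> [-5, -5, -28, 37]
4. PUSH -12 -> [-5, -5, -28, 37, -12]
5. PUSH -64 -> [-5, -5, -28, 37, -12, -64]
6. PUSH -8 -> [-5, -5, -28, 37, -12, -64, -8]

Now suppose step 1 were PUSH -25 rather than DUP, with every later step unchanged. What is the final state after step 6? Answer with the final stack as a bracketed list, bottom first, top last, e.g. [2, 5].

(re-executing from step 1 with the substitution; state before step 1: [-5])
1. PUSH -25 -> [-5, -25]
2. PUSH -28 -> [-5, -25, -28]
3. PUSH 37 -> [-5, -25, -28, 37]
4. PUSH -12 -> [-5, -25, -28, 37, -12]
5. PUSH -64 -> [-5, -25, -28, 37, -12, -64]
6. PUSH -8 -> [-5, -25, -28, 37, -12, -64, -8]

[-5, -25, -28, 37, -12, -64, -8]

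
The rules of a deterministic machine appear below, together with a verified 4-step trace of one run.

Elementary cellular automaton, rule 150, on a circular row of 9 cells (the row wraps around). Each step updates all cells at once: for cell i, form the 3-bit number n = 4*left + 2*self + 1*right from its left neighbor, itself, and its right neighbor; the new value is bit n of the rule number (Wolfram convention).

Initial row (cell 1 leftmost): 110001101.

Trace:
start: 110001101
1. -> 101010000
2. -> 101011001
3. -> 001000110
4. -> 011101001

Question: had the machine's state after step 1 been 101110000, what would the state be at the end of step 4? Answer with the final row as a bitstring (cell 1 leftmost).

101000101

state after step 1 := 101110000
2. -> 100101001
3. -> 011101110
4. -> 101000101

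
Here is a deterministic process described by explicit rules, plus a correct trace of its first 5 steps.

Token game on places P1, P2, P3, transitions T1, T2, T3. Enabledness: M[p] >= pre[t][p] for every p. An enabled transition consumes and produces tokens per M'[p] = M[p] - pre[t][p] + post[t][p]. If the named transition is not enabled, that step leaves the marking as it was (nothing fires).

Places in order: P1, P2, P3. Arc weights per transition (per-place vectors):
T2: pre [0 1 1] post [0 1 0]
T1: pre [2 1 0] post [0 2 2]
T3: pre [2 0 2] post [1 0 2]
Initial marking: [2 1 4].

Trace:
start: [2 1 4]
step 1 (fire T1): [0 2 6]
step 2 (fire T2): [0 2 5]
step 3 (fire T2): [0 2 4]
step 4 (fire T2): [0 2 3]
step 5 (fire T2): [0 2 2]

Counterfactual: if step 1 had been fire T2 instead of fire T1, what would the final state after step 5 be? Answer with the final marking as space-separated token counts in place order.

2 1 0

(re-executing from step 1 with the substitution; state before step 1: [2 1 4])
step 1 (fire T2): [2 1 3]
step 2 (fire T2): [2 1 2]
step 3 (fire T2): [2 1 1]
step 4 (fire T2): [2 1 0]
step 5 (fire T2): [2 1 0]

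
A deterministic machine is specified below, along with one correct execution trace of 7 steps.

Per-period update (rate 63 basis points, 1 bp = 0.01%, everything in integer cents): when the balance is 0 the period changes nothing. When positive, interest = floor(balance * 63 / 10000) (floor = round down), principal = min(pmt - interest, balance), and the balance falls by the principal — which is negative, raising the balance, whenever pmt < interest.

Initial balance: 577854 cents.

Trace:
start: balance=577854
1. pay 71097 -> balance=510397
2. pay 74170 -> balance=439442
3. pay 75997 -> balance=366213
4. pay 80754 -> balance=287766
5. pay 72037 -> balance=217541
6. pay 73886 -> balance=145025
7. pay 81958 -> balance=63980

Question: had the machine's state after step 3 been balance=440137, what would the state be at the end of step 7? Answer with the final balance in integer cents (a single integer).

state after step 3 := balance=440137
4. pay 80754 -> balance=362155
5. pay 72037 -> balance=292399
6. pay 73886 -> balance=220355
7. pay 81958 -> balance=139785

139785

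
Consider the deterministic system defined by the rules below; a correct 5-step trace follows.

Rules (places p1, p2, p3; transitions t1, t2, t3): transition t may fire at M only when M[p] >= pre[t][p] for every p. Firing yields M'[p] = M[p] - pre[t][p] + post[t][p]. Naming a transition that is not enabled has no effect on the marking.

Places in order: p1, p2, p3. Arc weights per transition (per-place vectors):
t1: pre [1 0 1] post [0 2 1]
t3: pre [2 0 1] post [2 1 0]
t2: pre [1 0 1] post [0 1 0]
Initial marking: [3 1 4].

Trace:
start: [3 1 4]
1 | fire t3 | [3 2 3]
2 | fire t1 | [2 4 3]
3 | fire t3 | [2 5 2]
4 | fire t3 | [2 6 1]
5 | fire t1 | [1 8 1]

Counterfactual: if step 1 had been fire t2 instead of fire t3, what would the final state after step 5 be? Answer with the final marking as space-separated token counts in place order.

0 6 3

(re-executing from step 1 with the substitution; state before step 1: [3 1 4])
1 | fire t2 | [2 2 3]
2 | fire t1 | [1 4 3]
3 | fire t3 | [1 4 3]
4 | fire t3 | [1 4 3]
5 | fire t1 | [0 6 3]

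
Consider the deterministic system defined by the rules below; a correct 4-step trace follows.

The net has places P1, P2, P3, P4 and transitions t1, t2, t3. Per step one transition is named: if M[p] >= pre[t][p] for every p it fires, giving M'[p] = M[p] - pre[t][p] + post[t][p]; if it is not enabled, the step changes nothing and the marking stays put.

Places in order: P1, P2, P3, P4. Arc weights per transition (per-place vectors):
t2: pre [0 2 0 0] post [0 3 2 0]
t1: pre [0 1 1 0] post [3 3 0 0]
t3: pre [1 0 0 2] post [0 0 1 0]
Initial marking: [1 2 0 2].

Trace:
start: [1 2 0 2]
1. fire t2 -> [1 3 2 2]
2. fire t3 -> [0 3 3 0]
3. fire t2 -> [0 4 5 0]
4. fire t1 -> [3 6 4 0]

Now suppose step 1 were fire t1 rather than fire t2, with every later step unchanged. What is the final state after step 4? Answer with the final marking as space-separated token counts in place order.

3 5 2 0

(re-executing from step 1 with the substitution; state before step 1: [1 2 0 2])
1. fire t1 -> [1 2 0 2]
2. fire t3 -> [0 2 1 0]
3. fire t2 -> [0 3 3 0]
4. fire t1 -> [3 5 2 0]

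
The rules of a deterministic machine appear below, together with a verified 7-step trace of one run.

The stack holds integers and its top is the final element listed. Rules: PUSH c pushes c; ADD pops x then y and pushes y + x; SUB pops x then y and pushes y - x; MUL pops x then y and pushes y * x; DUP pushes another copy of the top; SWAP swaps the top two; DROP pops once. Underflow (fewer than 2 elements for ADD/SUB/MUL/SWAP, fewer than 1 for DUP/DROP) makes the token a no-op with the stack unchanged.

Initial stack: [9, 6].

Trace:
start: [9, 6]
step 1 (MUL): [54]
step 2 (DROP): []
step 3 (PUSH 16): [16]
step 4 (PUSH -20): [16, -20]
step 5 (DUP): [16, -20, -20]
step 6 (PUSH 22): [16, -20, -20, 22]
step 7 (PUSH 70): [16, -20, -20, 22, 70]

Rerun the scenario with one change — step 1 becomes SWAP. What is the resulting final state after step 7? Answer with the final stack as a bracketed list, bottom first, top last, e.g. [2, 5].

[6, 16, -20, -20, 22, 70]

(re-executing from step 1 with the substitution; state before step 1: [9, 6])
step 1 (SWAP): [6, 9]
step 2 (DROP): [6]
step 3 (PUSH 16): [6, 16]
step 4 (PUSH -20): [6, 16, -20]
step 5 (DUP): [6, 16, -20, -20]
step 6 (PUSH 22): [6, 16, -20, -20, 22]
step 7 (PUSH 70): [6, 16, -20, -20, 22, 70]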